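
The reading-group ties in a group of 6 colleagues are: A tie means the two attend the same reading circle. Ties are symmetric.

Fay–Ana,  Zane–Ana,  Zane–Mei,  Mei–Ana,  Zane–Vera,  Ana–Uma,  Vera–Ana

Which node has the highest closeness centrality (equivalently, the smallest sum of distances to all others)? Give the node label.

Farness (sum of distances to all others) for each node — Ana:5, Fay:9, Mei:8, Uma:9, Vera:8, Zane:7.
The smallest farness is 5, for Ana, so Ana has the highest closeness.

Ana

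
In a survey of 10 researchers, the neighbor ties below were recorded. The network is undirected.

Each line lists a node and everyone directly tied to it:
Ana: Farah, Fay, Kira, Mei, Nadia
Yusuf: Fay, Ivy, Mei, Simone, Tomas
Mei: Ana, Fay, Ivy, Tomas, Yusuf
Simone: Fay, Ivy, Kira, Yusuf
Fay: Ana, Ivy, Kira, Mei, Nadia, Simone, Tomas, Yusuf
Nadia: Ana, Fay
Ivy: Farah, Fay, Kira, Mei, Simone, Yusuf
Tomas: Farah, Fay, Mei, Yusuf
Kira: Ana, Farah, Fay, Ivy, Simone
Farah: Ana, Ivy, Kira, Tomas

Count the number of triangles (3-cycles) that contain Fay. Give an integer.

12

Fay's neighbors: Ana, Ivy, Kira, Mei, Nadia, Simone, Tomas, and Yusuf.
Neighbor pairs that are themselves tied: Fay–Ana–Kira; Fay–Ana–Mei; Fay–Ana–Nadia; Fay–Ivy–Kira; Fay–Ivy–Mei; Fay–Ivy–Simone; Fay–Ivy–Yusuf; Fay–Kira–Simone; Fay–Mei–Tomas; Fay–Mei–Yusuf; Fay–Simone–Yusuf; Fay–Tomas–Yusuf. Each forms one triangle with Fay, for 12 in total.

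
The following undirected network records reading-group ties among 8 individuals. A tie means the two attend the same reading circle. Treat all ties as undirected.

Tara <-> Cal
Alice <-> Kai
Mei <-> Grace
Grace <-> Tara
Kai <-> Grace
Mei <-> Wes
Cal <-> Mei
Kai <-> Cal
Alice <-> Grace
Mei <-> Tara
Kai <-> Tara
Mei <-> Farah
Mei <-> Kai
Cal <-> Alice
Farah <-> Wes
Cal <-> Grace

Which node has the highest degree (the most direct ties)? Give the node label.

Degrees — Alice:3, Cal:5, Farah:2, Grace:5, Kai:5, Mei:6, Tara:4, Wes:2.
The maximum is 6, attained only by Mei.

Mei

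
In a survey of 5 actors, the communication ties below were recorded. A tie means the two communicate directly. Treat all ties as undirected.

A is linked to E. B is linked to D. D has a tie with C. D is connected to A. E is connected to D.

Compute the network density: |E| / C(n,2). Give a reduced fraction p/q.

There are 5 edges and 5 nodes, so the maximum possible is C(5,2) = 10.
Density = 5/10 = 1/2.

1/2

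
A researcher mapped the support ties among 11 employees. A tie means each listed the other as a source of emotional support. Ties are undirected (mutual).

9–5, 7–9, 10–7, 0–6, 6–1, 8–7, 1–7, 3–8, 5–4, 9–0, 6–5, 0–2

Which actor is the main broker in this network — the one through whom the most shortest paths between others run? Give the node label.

Unnormalized betweenness of each node: 0:19/2, 1:4, 2:0, 3:0, 4:0, 5:19/2, 6:6, 7:24, 8:9, 9:18, 10:0.
7 has the largest value, 24, making it the main broker — the node through which the most shortest paths run.

7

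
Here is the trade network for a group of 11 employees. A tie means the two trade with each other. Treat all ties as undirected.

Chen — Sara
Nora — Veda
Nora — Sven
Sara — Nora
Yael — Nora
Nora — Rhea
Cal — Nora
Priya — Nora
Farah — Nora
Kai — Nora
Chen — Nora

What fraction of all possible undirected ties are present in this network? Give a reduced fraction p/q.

1/5

There are 11 edges and 11 nodes, so the maximum possible is C(11,2) = 55.
Density = 11/55 = 1/5.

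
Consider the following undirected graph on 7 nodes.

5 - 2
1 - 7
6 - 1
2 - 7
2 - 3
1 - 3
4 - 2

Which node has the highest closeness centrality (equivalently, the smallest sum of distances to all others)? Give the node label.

Farness (sum of distances to all others) for each node — 1:11, 2:9, 3:10, 4:14, 5:14, 6:16, 7:10.
The smallest farness is 9, for 2, so 2 has the highest closeness.

2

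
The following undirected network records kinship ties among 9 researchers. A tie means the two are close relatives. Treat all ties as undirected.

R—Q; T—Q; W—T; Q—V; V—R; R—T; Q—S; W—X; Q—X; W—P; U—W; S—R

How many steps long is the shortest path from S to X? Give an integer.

One shortest route is S – Q – X, which uses 2 edges, and S and X are not directly tied, so nothing shorter exists. So d(S,X) = 2.

2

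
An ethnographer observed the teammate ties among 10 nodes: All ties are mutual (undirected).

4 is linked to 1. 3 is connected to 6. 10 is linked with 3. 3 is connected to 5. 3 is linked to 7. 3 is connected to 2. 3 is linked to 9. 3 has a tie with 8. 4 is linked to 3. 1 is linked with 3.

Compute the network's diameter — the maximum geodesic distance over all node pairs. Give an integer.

2

Eccentricity of each node (its greatest distance to any other): 1:2, 2:2, 3:1, 4:2, 5:2, 6:2, 7:2, 8:2, 9:2, 10:2.
The maximum eccentricity is 2, realized for instance by the pair 2–6 via 2 – 3 – 6. So the diameter is 2.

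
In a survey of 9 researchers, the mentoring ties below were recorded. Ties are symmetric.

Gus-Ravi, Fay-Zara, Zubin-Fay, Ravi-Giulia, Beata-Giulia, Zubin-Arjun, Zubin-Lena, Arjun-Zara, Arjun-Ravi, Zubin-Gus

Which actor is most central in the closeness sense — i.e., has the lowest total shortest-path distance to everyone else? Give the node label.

Arjun

Farness (sum of distances to all others) for each node — Arjun:14, Beata:27, Fay:20, Giulia:20, Gus:16, Lena:22, Ravi:15, Zara:19, Zubin:15.
The smallest farness is 14, for Arjun, so Arjun has the highest closeness.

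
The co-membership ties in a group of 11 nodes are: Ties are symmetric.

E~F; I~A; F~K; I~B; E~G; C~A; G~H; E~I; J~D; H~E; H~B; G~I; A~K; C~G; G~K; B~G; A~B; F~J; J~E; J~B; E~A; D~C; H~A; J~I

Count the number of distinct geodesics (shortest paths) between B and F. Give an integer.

1

The shortest distance is 2, and the only length-2 path is B–J–F. So there is exactly 1 shortest path.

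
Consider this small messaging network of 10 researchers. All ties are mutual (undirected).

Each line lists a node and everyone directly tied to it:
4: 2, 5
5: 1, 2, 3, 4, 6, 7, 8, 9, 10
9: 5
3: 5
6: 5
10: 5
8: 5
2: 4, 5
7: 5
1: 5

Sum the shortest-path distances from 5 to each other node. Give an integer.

Distances from 5: 1:1, 2:1, 3:1, 4:1, 6:1, 7:1, 8:1, 9:1, 10:1.
Sum = 1 + 1 + 1 + 1 + 1 + 1 + 1 + 1 + 1 = 9.

9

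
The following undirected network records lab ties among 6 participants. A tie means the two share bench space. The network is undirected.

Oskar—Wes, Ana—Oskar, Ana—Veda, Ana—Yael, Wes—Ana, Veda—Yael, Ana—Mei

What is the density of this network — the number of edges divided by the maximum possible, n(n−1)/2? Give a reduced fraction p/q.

There are 7 edges and 6 nodes, so the maximum possible is C(6,2) = 15.
Density = 7/15.

7/15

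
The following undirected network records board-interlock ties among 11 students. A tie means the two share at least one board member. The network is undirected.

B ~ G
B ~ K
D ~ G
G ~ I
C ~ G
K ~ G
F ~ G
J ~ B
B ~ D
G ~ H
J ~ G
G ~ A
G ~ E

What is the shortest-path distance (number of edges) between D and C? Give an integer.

2

One shortest route is D – G – C, which uses 2 edges, and D and C are not directly tied, so nothing shorter exists. So d(D,C) = 2.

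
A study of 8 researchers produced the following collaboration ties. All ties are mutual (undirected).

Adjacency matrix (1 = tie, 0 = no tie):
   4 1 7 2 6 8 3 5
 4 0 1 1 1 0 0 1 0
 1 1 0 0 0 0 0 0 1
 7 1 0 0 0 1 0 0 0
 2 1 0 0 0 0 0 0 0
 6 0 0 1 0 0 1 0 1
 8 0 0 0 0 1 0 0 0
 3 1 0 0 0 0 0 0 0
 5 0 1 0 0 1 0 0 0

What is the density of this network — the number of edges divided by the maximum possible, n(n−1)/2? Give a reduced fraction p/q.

2/7

There are 8 edges and 8 nodes, so the maximum possible is C(8,2) = 28.
Density = 8/28 = 2/7.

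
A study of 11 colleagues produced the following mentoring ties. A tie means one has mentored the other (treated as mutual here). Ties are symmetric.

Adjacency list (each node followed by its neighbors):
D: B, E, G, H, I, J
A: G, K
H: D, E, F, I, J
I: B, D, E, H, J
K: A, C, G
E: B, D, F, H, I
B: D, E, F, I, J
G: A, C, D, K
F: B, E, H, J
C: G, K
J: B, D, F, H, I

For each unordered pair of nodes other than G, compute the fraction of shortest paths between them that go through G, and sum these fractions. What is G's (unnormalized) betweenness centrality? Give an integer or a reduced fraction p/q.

Pairs whose geodesics pass through G — F–C: 4/4; F–A: 4/4; F–K: 4/4; I–C: 1; I–A: 1; I–K: 1; E–C: 1; E–A: 1; E–K: 1; H–C: 1; H–A: 1; H–K: 1; B–C: 1; B–A: 1 … (+8 more pairs).
All other pairs contribute 0.
Summing the contributions gives betweenness(G) = 43/2.

43/2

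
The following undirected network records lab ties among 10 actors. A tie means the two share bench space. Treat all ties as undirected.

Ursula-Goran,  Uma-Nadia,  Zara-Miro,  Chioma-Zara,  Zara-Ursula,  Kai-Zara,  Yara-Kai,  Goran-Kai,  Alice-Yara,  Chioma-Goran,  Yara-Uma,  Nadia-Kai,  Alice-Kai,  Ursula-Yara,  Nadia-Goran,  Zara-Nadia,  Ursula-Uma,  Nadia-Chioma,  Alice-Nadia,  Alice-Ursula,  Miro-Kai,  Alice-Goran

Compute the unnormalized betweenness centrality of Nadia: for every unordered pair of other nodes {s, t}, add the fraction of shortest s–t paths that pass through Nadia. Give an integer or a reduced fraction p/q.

41/8

Pairs whose geodesics pass through Nadia — Zara–Uma: 1/2; Zara–Goran: 1/4; Zara–Alice: 1/3; Chioma–Uma: 1; Chioma–Yara: 3/8; Chioma–Alice: 1/2; Chioma–Kai: 1/3; Uma–Goran: 1/2; Uma–Miro: 2/4; Uma–Alice: 1/3; Uma–Kai: 1/2.
All other pairs contribute 0.
Summing the contributions gives betweenness(Nadia) = 41/8.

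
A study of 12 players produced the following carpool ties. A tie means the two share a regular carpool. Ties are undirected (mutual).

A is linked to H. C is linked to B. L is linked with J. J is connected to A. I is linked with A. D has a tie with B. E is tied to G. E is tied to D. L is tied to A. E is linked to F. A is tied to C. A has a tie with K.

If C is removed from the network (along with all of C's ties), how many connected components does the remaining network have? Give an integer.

Without C, the remaining ties split the others into: {A, H, I, J, K, L}; {B, D, E, F, G}.
That's 2 separate components.

2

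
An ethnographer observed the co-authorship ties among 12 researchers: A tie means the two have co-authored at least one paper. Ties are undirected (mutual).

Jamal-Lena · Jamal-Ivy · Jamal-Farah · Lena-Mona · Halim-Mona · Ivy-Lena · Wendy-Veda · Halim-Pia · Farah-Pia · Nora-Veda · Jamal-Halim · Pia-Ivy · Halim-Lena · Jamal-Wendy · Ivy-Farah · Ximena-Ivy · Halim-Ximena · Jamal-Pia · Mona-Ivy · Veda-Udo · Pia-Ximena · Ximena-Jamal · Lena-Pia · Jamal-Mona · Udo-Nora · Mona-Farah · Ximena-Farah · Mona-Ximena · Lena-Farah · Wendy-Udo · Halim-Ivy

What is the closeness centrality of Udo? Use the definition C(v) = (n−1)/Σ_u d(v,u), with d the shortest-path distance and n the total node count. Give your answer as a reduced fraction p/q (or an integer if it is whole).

Distances from Udo: Farah:3, Halim:3, Ivy:3, Jamal:2, Lena:3, Mona:3, Nora:1, Pia:3, Veda:1, Wendy:1, Ximena:3. Sum = 26.
n = 12, so closeness = 11/26.

11/26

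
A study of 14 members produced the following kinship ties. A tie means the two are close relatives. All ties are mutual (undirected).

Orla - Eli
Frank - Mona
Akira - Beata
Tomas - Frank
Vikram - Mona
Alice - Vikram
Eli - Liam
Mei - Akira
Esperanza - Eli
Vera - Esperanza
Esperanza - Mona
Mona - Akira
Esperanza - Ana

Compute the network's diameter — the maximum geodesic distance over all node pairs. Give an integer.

Eccentricity of each node (its greatest distance to any other): Akira:4, Alice:5, Ana:4, Beata:5, Eli:4, Esperanza:3, Frank:4, Liam:5, Mei:5, Mona:3, Orla:5, Tomas:5, Vera:4, Vikram:4.
The maximum eccentricity is 5, realized for instance by the pair Mei–Orla via Mei – Akira – Mona – Esperanza – Eli – Orla. So the diameter is 5.

5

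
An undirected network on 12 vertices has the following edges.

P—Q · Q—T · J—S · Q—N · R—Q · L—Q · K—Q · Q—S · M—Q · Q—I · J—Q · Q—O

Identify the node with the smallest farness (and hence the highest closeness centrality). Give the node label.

Q

Farness (sum of distances to all others) for each node — I:21, J:20, K:21, L:21, M:21, N:21, O:21, P:21, Q:11, R:21, S:20, T:21.
The smallest farness is 11, for Q, so Q has the highest closeness.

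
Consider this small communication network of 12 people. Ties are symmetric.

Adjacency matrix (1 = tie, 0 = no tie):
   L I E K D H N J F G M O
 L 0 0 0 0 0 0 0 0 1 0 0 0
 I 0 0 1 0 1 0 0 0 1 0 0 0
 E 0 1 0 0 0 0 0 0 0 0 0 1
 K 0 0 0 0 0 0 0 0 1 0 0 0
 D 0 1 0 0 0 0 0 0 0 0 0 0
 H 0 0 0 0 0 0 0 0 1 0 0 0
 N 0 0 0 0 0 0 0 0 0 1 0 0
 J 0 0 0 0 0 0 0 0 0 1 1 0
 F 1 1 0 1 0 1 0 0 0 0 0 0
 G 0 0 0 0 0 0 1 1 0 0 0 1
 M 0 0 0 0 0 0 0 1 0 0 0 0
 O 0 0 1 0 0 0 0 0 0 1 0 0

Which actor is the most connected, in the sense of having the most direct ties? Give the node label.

F

Degrees — D:1, E:2, F:4, G:3, H:1, I:3, J:2, K:1, L:1, M:1, N:1, O:2.
The maximum is 4, attained only by F.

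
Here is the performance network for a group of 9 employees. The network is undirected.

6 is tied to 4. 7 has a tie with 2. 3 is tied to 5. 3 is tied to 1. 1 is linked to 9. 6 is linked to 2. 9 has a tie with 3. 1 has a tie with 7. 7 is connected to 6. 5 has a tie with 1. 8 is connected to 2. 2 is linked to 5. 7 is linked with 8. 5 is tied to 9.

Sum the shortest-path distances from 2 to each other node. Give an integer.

12

Distances from 2: 1:2, 3:2, 4:2, 5:1, 6:1, 7:1, 8:1, 9:2.
Sum = 2 + 2 + 2 + 1 + 1 + 1 + 1 + 2 = 12.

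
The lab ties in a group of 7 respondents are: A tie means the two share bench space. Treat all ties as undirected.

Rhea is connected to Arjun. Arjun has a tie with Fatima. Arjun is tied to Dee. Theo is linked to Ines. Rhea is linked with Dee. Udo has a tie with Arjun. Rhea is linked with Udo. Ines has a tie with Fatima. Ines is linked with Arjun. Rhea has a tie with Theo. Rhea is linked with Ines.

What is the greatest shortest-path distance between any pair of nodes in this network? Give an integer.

2

Eccentricity of each node (its greatest distance to any other): Arjun:2, Dee:2, Fatima:2, Ines:2, Rhea:2, Theo:2, Udo:2.
The maximum eccentricity is 2, realized for instance by the pair Theo–Fatima via Theo – Ines – Fatima. So the diameter is 2.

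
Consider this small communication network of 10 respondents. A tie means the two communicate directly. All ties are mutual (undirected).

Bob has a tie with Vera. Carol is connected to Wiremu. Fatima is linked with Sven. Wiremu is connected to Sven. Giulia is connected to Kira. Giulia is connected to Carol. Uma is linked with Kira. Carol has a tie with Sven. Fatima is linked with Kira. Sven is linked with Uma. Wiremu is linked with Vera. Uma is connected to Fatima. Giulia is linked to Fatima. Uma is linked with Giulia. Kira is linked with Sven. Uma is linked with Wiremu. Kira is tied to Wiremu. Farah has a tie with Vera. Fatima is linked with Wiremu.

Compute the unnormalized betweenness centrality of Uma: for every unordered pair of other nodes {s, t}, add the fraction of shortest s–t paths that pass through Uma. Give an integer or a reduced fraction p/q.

5/4

Pairs whose geodesics pass through Uma — Bob–Giulia: 1/4; Farah–Giulia: 1/4; Vera–Giulia: 1/4; Giulia–Sven: 1/4; Giulia–Wiremu: 1/4.
All other pairs contribute 0.
Summing the contributions gives betweenness(Uma) = 5/4.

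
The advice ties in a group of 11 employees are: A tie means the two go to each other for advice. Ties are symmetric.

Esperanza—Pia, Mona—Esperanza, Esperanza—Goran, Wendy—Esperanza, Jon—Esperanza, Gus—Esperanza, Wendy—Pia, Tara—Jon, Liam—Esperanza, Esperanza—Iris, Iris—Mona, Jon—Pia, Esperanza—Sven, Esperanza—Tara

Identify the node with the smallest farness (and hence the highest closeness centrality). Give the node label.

Farness (sum of distances to all others) for each node — Esperanza:10, Goran:19, Gus:19, Iris:18, Jon:17, Liam:19, Mona:18, Pia:17, Sven:19, Tara:18, Wendy:18.
The smallest farness is 10, for Esperanza, so Esperanza has the highest closeness.

Esperanza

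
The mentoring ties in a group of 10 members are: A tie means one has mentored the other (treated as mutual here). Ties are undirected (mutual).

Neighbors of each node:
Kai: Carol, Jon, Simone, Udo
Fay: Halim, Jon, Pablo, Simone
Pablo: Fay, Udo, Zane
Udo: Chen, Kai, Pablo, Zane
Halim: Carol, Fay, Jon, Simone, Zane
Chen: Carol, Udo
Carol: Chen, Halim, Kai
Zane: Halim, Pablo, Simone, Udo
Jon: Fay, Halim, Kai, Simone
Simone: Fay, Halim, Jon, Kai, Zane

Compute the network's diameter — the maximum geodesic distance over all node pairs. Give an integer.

3

Eccentricity of each node (its greatest distance to any other): Carol:3, Chen:3, Fay:3, Halim:2, Jon:3, Kai:2, Pablo:3, Simone:3, Udo:2, Zane:2.
The maximum eccentricity is 3, realized for instance by the pair Carol–Pablo via Carol – Halim – Fay – Pablo. So the diameter is 3.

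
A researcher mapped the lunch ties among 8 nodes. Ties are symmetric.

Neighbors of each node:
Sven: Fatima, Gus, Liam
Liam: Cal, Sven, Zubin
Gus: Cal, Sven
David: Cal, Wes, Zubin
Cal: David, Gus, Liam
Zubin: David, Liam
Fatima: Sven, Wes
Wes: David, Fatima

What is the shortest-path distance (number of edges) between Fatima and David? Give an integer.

One shortest route is Fatima – Wes – David, which uses 2 edges, and Fatima and David are not directly tied, so nothing shorter exists. So d(Fatima,David) = 2.

2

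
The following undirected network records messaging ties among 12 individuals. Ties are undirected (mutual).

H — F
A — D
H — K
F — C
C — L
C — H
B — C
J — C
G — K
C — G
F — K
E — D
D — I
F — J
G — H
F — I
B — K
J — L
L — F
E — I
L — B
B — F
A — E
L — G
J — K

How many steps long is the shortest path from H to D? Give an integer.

One shortest route is H – F – I – D, which uses 3 edges, and at distance 2 from H we only reach {B, I, J, L}, which does not include D. So d(H,D) = 3.

3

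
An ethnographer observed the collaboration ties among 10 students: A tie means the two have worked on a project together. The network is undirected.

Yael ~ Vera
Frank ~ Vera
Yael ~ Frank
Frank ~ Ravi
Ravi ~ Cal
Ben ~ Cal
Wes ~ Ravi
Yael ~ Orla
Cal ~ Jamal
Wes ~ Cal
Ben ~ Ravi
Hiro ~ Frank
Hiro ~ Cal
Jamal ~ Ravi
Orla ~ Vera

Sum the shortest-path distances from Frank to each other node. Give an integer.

14

Distances from Frank: Ben:2, Cal:2, Hiro:1, Jamal:2, Orla:2, Ravi:1, Vera:1, Wes:2, Yael:1.
Sum = 2 + 2 + 1 + 2 + 2 + 1 + 1 + 2 + 1 = 14.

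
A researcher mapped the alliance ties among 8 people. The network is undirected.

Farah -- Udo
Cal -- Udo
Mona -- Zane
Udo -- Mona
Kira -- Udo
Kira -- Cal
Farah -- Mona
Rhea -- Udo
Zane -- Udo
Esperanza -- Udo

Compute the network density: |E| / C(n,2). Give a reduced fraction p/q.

5/14

There are 10 edges and 8 nodes, so the maximum possible is C(8,2) = 28.
Density = 10/28 = 5/14.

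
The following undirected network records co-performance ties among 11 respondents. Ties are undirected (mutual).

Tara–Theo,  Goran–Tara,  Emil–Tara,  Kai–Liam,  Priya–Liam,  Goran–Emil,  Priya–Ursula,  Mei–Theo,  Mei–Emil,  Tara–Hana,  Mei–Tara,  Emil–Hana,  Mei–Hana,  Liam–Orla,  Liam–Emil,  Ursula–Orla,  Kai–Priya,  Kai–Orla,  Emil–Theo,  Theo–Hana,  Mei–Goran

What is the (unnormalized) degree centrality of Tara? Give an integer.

Tara is directly tied to Emil, Goran, Hana, Mei, and Theo. That is 5 neighbors, so the degree of Tara is 5.

5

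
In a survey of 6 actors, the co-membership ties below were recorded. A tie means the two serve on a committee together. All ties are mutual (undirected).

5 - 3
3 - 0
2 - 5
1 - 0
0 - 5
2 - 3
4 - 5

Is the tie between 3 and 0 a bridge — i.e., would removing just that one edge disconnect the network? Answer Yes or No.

No

Even without that edge, 3 still reaches 0 via 3 – 5 – 0, so the network stays connected. Not a bridge.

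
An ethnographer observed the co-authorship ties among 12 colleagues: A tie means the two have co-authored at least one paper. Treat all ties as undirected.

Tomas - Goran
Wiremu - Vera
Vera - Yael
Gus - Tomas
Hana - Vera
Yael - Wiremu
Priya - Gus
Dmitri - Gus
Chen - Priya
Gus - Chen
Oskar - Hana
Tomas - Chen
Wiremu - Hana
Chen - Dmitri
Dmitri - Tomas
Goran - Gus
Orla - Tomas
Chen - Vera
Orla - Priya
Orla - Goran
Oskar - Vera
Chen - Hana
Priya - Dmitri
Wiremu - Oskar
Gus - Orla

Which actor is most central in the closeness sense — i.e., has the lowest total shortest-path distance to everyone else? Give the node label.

Chen

Farness (sum of distances to all others) for each node — Chen:16, Dmitri:21, Goran:27, Gus:19, Hana:20, Orla:26, Oskar:27, Priya:21, Tomas:20, Vera:19, Wiremu:26, Yael:28.
The smallest farness is 16, for Chen, so Chen has the highest closeness.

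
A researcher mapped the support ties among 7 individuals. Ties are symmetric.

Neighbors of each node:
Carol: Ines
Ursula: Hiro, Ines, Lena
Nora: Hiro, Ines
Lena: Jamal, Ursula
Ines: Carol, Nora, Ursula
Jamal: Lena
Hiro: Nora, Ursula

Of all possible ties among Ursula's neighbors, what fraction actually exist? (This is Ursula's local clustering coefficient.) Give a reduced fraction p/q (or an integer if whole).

0

Ursula's neighbors: Hiro, Ines, and Lena (k = 3).
Possible neighbor pairs: C(3,2) = 3. Edges among them: none → e = 0.
Clustering(Ursula) = 0/3 = 0.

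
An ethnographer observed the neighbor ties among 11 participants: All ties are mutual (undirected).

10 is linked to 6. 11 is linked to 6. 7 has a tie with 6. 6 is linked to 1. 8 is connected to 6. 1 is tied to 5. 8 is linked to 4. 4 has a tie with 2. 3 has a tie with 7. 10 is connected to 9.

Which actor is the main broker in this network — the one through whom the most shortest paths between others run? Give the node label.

6

Unnormalized betweenness of each node: 1:9, 2:0, 3:0, 4:9, 5:0, 6:39, 7:9, 8:16, 9:0, 10:9, 11:0.
6 has the largest value, 39, making it the main broker — the node through which the most shortest paths run.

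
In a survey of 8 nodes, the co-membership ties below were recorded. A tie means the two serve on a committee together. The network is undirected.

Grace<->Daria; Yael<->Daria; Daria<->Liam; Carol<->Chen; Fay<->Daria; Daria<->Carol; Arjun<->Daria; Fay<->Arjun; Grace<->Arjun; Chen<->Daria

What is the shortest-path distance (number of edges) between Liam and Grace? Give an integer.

One shortest route is Liam – Daria – Grace, which uses 2 edges, and Liam and Grace are not directly tied, so nothing shorter exists. So d(Liam,Grace) = 2.

2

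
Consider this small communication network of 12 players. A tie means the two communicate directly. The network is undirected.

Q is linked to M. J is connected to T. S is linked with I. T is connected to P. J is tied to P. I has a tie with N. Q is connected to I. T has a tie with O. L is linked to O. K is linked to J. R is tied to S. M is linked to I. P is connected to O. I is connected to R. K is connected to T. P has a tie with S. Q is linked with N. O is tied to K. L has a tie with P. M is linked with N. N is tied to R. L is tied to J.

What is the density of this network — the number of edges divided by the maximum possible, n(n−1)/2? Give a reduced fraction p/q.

1/3

There are 22 edges and 12 nodes, so the maximum possible is C(12,2) = 66.
Density = 22/66 = 1/3.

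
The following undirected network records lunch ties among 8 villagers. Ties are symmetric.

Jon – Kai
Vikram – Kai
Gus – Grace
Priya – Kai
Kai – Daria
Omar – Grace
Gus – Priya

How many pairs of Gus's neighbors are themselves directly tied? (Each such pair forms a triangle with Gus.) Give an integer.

Gus's neighbors are Grace and Priya, but none of them are tied to each other, so no triangle contains Gus.

0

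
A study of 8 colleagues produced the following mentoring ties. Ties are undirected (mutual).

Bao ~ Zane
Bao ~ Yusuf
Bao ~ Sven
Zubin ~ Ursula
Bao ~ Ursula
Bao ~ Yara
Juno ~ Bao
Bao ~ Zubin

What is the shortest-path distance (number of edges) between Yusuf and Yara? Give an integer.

One shortest route is Yusuf – Bao – Yara, which uses 2 edges, and Yusuf and Yara are not directly tied, so nothing shorter exists. So d(Yusuf,Yara) = 2.

2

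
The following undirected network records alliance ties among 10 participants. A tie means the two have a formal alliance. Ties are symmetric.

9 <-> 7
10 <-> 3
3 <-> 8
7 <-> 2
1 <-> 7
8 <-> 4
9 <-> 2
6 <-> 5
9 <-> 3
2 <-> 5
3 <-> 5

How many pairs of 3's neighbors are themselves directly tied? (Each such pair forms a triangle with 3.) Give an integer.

0

3's neighbors are 5, 8, 9, and 10, but none of them are tied to each other, so no triangle contains 3.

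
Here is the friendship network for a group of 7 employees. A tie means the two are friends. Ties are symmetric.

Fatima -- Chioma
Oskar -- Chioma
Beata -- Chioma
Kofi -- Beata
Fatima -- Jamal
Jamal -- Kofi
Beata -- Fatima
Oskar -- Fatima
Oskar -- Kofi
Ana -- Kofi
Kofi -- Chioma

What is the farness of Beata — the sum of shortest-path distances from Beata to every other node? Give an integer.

Distances from Beata: Ana:2, Chioma:1, Fatima:1, Jamal:2, Kofi:1, Oskar:2.
Sum = 2 + 1 + 1 + 2 + 1 + 2 = 9.

9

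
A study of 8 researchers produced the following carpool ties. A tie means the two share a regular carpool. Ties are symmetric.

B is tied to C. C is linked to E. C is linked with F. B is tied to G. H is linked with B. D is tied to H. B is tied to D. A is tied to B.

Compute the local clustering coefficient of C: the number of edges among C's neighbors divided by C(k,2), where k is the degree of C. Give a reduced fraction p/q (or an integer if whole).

0

C's neighbors: B, E, and F (k = 3).
Possible neighbor pairs: C(3,2) = 3. Edges among them: none → e = 0.
Clustering(C) = 0/3 = 0.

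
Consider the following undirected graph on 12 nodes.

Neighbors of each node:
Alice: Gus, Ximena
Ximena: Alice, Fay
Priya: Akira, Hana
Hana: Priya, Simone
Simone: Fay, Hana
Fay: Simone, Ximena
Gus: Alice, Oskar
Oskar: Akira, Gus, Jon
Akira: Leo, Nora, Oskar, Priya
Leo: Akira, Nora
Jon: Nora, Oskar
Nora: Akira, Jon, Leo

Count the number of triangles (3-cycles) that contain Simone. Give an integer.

0

Simone's neighbors are Fay and Hana, but none of them are tied to each other, so no triangle contains Simone.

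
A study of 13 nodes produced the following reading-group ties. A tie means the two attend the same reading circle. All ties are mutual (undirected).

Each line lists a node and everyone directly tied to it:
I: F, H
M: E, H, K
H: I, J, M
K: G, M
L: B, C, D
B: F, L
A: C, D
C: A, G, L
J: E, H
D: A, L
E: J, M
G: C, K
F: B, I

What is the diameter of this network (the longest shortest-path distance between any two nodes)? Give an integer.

6

Eccentricity of each node (its greatest distance to any other): A:6, B:5, C:5, D:6, E:6, F:4, G:4, H:5, I:5, J:6, K:4, L:5, M:5.
The maximum eccentricity is 6, realized for instance by the pair D–E via D – L – C – G – K – M – E. So the diameter is 6.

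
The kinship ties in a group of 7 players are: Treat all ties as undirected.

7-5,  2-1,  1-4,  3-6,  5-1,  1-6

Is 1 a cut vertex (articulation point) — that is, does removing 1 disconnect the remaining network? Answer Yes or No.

Removing 1 leaves {3 and 6} with no path to {4}, so the network splits into 4 components. 1 is a cut vertex.

Yes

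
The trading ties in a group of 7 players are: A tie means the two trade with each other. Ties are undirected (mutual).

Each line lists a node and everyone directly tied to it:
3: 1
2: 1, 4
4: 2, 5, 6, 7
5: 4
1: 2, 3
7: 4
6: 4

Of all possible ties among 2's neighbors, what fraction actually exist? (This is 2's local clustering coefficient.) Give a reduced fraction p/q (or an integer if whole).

2's neighbors: 1 and 4 (k = 2).
Possible neighbor pairs: C(2,2) = 1. Edges among them: none → e = 0.
Clustering(2) = 0/1.

0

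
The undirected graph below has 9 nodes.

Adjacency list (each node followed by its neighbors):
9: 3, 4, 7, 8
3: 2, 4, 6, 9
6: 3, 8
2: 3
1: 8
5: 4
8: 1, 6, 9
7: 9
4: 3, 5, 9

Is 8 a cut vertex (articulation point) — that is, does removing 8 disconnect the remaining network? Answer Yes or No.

Removing 8 leaves {2, 3, 4, 5, 6, 7, and 9} with no path to {1}, so the network splits into 2 components. 8 is a cut vertex.

Yes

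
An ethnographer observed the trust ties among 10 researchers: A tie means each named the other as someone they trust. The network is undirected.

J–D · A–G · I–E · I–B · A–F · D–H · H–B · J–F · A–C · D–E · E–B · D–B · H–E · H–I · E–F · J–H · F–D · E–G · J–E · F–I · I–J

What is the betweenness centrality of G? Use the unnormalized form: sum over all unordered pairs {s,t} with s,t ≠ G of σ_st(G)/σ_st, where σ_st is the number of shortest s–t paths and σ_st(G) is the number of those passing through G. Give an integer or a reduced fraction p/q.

Pairs whose geodesics pass through G — H–A: 1/5; H–C: 1/5; E–A: 1/2; E–C: 1/2; B–A: 1/4; B–C: 1/4.
All other pairs contribute 0.
Summing the contributions gives betweenness(G) = 19/10.

19/10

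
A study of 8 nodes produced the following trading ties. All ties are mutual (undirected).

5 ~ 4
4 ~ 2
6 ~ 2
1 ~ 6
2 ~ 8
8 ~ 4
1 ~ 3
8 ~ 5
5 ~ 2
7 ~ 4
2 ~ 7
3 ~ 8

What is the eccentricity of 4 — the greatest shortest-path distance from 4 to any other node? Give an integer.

3

Distances from 4: 1:3, 2:1, 3:2, 5:1, 6:2, 7:1, 8:1.
The largest is 3 (to 1), so the eccentricity of 4 is 3.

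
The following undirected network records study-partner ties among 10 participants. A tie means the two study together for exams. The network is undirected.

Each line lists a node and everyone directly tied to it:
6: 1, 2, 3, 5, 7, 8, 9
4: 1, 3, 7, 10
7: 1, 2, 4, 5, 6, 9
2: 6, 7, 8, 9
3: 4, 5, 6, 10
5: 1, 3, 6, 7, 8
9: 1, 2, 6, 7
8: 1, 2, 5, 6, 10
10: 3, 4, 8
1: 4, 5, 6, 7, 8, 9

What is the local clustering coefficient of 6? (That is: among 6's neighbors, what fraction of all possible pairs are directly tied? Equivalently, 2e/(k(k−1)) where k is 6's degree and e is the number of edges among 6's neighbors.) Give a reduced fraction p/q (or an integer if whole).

6's neighbors: 1, 2, 3, 5, 7, 8, and 9 (k = 7).
Possible neighbor pairs: C(7,2) = 21. Edges among them: 1–5, 1–7, 1–8, 1–9, 2–7, 2–8, 2–9, 3–5, 5–7, 5–8, 7–9 → e = 11.
Clustering(6) = 11/21.

11/21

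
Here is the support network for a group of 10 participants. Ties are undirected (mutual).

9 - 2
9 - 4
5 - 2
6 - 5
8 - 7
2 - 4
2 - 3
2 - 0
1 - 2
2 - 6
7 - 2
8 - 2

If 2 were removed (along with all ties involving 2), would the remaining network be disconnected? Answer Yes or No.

Yes

Removing 2 leaves {5 and 6} with no path to {7 and 8}, so the network splits into 6 components. 2 is a cut vertex.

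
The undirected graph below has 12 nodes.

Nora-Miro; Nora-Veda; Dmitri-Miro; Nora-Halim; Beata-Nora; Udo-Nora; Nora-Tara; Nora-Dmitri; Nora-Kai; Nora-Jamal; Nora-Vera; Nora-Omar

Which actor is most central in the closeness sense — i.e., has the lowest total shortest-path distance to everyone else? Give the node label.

Farness (sum of distances to all others) for each node — Beata:21, Dmitri:20, Halim:21, Jamal:21, Kai:21, Miro:20, Nora:11, Omar:21, Tara:21, Udo:21, Veda:21, Vera:21.
The smallest farness is 11, for Nora, so Nora has the highest closeness.

Nora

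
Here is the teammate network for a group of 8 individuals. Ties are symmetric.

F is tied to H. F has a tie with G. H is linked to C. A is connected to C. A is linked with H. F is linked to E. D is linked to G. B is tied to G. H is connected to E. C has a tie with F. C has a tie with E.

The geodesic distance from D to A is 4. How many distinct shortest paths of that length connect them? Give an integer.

2

The shortest distance is 4. The length-4 paths are: D–G–F–H–A; D–G–F–C–A.
That gives 2 distinct shortest paths.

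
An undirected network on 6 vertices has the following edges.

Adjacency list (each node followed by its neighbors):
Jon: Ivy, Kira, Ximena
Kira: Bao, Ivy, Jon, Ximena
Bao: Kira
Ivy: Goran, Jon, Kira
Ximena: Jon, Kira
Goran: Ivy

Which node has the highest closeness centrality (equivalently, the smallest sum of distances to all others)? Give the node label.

Kira

Farness (sum of distances to all others) for each node — Bao:10, Goran:11, Ivy:7, Jon:7, Kira:6, Ximena:9.
The smallest farness is 6, for Kira, so Kira has the highest closeness.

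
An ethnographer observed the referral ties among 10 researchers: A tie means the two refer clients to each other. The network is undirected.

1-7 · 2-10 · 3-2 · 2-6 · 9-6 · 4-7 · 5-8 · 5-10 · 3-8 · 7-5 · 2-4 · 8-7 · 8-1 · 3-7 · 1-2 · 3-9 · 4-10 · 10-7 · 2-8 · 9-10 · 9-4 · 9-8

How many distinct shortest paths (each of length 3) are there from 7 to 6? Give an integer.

The shortest distance is 3. The length-3 paths are: 7–4–9–6; 7–8–9–6; 7–10–9–6; 7–3–9–6; 7–4–2–6; 7–8–2–6 (and 3 more).
That gives 9 distinct shortest paths.

9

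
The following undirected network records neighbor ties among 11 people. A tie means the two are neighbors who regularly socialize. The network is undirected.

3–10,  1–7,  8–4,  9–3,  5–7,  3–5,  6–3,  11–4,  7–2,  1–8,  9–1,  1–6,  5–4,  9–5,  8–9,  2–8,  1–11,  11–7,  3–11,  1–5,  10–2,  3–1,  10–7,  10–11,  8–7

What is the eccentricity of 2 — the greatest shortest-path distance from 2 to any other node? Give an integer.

3

Distances from 2: 1:2, 3:2, 4:2, 5:2, 6:3, 7:1, 8:1, 9:2, 10:1, 11:2.
The largest is 3 (to 6), so the eccentricity of 2 is 3.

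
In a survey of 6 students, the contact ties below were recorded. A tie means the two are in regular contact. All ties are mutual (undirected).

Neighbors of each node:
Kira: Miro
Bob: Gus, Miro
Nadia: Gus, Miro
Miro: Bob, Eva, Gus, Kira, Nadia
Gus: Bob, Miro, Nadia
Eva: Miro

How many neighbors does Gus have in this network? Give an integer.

Gus is directly tied to Bob, Miro, and Nadia. That is 3 neighbors, so the degree of Gus is 3.

3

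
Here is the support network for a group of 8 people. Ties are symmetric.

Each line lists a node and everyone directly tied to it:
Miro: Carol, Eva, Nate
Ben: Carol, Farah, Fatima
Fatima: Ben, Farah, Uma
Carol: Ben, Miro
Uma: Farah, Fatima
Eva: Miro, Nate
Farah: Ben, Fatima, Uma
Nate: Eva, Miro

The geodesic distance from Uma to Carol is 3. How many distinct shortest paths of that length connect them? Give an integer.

The shortest distance is 3. The length-3 paths are: Uma–Fatima–Ben–Carol; Uma–Farah–Ben–Carol.
That gives 2 distinct shortest paths.

2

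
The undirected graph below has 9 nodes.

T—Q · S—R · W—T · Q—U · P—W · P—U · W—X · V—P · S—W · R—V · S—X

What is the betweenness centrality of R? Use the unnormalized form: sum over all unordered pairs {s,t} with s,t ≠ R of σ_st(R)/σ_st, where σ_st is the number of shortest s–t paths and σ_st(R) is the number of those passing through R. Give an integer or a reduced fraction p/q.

Pairs whose geodesics pass through R — V–X: 1/2; V–S: 1.
All other pairs contribute 0.
Summing the contributions gives betweenness(R) = 3/2.

3/2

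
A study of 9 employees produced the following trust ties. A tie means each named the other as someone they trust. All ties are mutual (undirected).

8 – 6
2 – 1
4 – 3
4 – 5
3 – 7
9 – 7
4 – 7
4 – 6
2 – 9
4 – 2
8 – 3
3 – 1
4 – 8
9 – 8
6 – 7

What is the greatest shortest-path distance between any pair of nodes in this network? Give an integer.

Eccentricity of each node (its greatest distance to any other): 1:3, 2:2, 3:2, 4:2, 5:3, 6:3, 7:2, 8:2, 9:3.
The maximum eccentricity is 3, realized for instance by the pair 6–1 via 6 – 4 – 2 – 1. So the diameter is 3.

3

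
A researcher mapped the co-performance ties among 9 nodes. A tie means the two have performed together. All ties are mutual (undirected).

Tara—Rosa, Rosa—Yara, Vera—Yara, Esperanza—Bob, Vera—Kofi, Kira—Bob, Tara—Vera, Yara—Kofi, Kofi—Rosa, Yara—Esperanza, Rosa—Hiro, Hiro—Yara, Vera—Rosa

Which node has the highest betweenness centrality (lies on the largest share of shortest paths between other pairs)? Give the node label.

Unnormalized betweenness of each node: Bob:7, Esperanza:12, Hiro:0, Kira:0, Kofi:0, Rosa:9/2, Tara:0, Vera:5/2, Yara:16.
Yara has the largest value, 16, making it the main broker — the node through which the most shortest paths run.

Yara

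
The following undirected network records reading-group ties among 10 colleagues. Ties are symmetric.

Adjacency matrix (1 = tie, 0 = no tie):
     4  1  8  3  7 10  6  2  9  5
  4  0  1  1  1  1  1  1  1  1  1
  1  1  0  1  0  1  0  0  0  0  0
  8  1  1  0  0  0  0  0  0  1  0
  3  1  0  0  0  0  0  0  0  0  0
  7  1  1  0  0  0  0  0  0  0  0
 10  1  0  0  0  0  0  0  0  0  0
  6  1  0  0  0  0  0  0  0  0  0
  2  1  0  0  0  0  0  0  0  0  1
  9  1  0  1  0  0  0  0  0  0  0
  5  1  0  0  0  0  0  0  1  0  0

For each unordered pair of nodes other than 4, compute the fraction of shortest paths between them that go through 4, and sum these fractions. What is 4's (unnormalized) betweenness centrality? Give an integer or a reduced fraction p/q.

31

Pairs whose geodesics pass through 4 — 1–3: 1; 1–10: 1; 1–6: 1; 1–2: 1; 1–9: 1/2; 1–5: 1; 8–3: 1; 8–7: 1/2; 8–10: 1; 8–6: 1; 8–2: 1; 8–5: 1; 3–7: 1; 3–10: 1 … (+18 more pairs).
All other pairs contribute 0.
Summing the contributions gives betweenness(4) = 31.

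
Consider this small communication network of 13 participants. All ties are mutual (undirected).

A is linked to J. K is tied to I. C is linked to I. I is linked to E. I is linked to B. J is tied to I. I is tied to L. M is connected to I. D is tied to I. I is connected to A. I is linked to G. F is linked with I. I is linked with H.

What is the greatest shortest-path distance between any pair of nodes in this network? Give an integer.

Eccentricity of each node (its greatest distance to any other): A:2, B:2, C:2, D:2, E:2, F:2, G:2, H:2, I:1, J:2, K:2, L:2, M:2.
The maximum eccentricity is 2, realized for instance by the pair F–E via F – I – E. So the diameter is 2.

2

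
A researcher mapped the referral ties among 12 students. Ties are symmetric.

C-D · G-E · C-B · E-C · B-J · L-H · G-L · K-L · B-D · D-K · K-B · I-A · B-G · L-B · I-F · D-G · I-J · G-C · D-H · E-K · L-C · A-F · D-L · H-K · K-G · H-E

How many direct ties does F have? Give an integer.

2

F is directly tied to A and I. That is 2 neighbors, so the degree of F is 2.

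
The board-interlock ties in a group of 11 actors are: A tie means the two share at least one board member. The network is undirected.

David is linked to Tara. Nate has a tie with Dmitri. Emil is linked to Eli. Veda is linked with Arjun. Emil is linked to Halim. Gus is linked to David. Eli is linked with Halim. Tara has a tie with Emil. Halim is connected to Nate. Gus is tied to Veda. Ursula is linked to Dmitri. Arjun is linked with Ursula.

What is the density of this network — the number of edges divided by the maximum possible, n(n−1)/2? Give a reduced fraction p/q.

12/55

There are 12 edges and 11 nodes, so the maximum possible is C(11,2) = 55.
Density = 12/55.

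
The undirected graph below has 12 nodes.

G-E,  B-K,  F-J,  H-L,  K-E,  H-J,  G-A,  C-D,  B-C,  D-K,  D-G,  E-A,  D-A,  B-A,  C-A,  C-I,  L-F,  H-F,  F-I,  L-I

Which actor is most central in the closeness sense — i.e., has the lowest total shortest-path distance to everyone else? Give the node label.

C

Farness (sum of distances to all others) for each node — A:23, B:25, C:20, D:24, E:30, F:27, G:30, H:35, I:22, J:36, K:30, L:28.
The smallest farness is 20, for C, so C has the highest closeness.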